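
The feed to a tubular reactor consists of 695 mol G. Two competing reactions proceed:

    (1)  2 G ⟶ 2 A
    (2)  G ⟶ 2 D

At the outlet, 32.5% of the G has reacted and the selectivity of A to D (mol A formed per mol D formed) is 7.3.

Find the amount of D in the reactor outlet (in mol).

Conversion of G: G consumed = 0.325 × 695 = 225.9 mol = 2ξ₁ + 1ξ₂.
Selectivity: 2ξ₁ / (2ξ₂) = 7.3 → ξ₁ = 7.3 ξ₂.
Substitute: (2·7.3 + 1) ξ₂ = 225.9 → ξ₂ = 14.48 mol, ξ₁ = 105.7 mol.
Outlet amounts (n = n₀ + Σ ν·ξ):
  G: 695 − 2(105.7) − 1(14.48) = 469.1
  A: 0 + 2(105.7) = 211.4
  D: 0 + 2(14.48) = 28.96

29 mol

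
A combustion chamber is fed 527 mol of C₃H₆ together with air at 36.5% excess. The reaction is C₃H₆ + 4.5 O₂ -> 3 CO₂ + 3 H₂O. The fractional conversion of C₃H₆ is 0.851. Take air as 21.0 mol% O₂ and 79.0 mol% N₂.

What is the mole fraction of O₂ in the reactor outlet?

0.0754

Stoichiometric O₂ = 4.5 × 527 = 2372 mol; O₂ fed = 2372 × 1.365 = 3237 mol.
N₂ fed = 3237 × 79/21 = 12180 mol.
Fuel reacted = 0.851 × 527 → ξ = 448.5 mol.
Outlet (n = n₀ + ν ξ):
  C₃H₆: 527 − 1(448.5) = 78.52
  O₂: 3237 − 4.5(448.5) = 1219
  N₂: 12180 (inert)
  CO₂: 0 + 3(448.5) = 1345
  H₂O: 0 + 3(448.5) = 1345
Total out = 16170 mol; y_O₂ = 1219 / 16170 = 0.0754.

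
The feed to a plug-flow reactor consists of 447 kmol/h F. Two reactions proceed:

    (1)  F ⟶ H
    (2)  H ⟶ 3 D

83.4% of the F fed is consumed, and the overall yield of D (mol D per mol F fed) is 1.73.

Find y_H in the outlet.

0.12

Conversion of F: F consumed = 1ξ₁ = 0.834 × 447 → ξ₁ = 372.8 kmol/h.
Yield of D: 3ξ₂ / 447 = 1.73 → ξ₂ = 257.8 kmol/h.
Outlet amounts (n = n₀ + Σ ν·ξ):
  F: 447 − 1(372.8) = 74.2
  H: 0 + 1(372.8) − 1(257.8) = 115
  D: 0 + 3(257.8) = 773.3
Total out = 962.5 kmol/h; y_H = 115 / 962.5 = 0.1195.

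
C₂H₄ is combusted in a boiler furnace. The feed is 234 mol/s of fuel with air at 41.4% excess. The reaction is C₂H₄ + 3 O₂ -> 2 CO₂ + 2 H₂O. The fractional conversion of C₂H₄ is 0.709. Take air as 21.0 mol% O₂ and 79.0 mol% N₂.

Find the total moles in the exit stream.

Stoichiometric O₂ = 3 × 234 = 702 mol/s; O₂ fed = 702 × 1.414 = 992.6 mol/s.
N₂ fed = 992.6 × 79/21 = 3734 mol/s.
Fuel reacted = 0.709 × 234 → ξ = 165.9 mol/s.
Outlet (n = n₀ + ν ξ):
  C₂H₄: 234 − 1(165.9) = 68.09
  O₂: 992.6 − 3(165.9) = 494.9
  N₂: 3734 (inert)
  CO₂: 0 + 2(165.9) = 331.8
  H₂O: 0 + 2(165.9) = 331.8
Total out = 68.09 + 494.9 + 3734 + 331.8 + 331.8 = 4961 mol/s.

4960 mol/s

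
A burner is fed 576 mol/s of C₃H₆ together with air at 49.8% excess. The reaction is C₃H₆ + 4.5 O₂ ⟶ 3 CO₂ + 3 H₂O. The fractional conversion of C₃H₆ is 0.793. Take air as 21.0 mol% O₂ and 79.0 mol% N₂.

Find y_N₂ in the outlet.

Stoichiometric O₂ = 4.5 × 576 = 2592 mol/s; O₂ fed = 2592 × 1.498 = 3883 mol/s.
N₂ fed = 3883 × 79/21 = 14610 mol/s.
Fuel reacted = 0.793 × 576 → ξ = 456.8 mol/s.
Outlet (n = n₀ + ν ξ):
  C₃H₆: 576 − 1(456.8) = 119.2
  O₂: 3883 − 4.5(456.8) = 1827
  N₂: 14610 (inert)
  CO₂: 0 + 3(456.8) = 1370
  H₂O: 0 + 3(456.8) = 1370
Total out = 19290 mol/s; y_N₂ = 14610 / 19290 = 0.7571.

0.757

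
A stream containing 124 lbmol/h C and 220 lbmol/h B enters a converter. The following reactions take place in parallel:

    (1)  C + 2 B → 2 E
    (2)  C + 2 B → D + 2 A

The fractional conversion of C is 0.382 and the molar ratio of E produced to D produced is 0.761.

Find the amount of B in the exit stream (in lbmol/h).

Conversion of C: C consumed = 0.382 × 124 = 47.37 lbmol/h = 1ξ₁ + 1ξ₂.
Selectivity: 2ξ₁ / (1ξ₂) = 0.761 → ξ₁ = 0.3805 ξ₂.
Substitute: (1·0.3805 + 1) ξ₂ = 47.37 → ξ₂ = 34.31 lbmol/h, ξ₁ = 13.06 lbmol/h.
Outlet amounts (n = n₀ + Σ ν·ξ):
  C: 124 − 1(13.06) − 1(34.31) = 76.63
  B: 220 − 2(13.06) − 2(34.31) = 125.3
  E: 0 + 2(13.06) = 26.11
  D: 0 + 1(34.31) = 34.31
  A: 0 + 2(34.31) = 68.62

125 lbmol/h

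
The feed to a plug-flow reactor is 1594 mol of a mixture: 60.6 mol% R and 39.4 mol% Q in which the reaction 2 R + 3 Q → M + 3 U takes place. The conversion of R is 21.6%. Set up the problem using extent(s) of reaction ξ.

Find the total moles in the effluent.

1490 mol

R reacted = 0.216 × 966 = 208.6 mol; ν_R = −2, so ξ = 208.6/2 = 104.3 mol.
Outlet amounts (n = n₀ + ν ξ):
  R: 966 − 2(104.3) = 757.3
  Q: 628 − 3(104.3) = 315.1
  M: 0 + 1(104.3) = 104.3
  U: 0 + 3(104.3) = 313
Total out = 757.3 + 315.1 + 104.3 + 313 = 1490 mol.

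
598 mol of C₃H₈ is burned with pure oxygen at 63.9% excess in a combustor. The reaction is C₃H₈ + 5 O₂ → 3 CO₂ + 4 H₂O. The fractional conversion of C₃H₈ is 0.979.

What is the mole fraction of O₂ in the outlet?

Stoichiometric O₂ = 5 × 598 = 2990 mol; O₂ fed = 2990 × 1.639 = 4901 mol.
Fuel reacted = 0.979 × 598 → ξ = 585.4 mol.
Outlet (n = n₀ + ν ξ):
  C₃H₈: 598 − 1(585.4) = 12.56
  O₂: 4901 − 5(585.4) = 1973
  CO₂: 0 + 3(585.4) = 1756
  H₂O: 0 + 4(585.4) = 2342
Total out = 6084 mol; y_O₂ = 1973 / 6084 = 0.3244.

0.324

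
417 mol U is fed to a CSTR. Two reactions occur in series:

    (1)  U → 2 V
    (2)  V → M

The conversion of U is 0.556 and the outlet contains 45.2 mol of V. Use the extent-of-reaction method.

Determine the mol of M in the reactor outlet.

419 mol

Conversion of U: U consumed = 1ξ₁ = 0.556 × 417 → ξ₁ = 231.9 mol.
V balance: n_V = 0 + 2ξ₁ − 1ξ₂ = 45.2 → ξ₂ = (2·231.9 − 45.2)/1 = 418.5 mol.
Outlet amounts (n = n₀ + Σ ν·ξ):
  U: 417 − 1(231.9) = 185.1
  V: 0 + 2(231.9) − 1(418.5) = 45.2
  M: 0 + 1(418.5) = 418.5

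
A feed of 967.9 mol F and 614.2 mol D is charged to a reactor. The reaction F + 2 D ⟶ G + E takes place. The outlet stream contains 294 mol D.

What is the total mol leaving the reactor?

1420 mol

For D: n = n₀ − 2ξ → 294 = 614.2 − 2ξ, giving ξ = 160.1 mol.
Outlet amounts (n = n₀ + ν ξ):
  F: 967.9 − 1(160.1) = 807.8
  D: 614.2 − 2(160.1) = 294
  G: 0 + 1(160.1) = 160.1
  E: 0 + 1(160.1) = 160.1
Total out = 807.8 + 294 + 160.1 + 160.1 = 1422 mol.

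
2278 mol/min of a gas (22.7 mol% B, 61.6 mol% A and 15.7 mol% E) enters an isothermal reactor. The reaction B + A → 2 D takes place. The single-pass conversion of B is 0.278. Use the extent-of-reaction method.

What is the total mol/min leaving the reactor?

2280 mol/min

B reacted = 0.278 × 517.1 = 143.8 mol/min; ν_B = −1, so ξ = 143.8/1 = 143.8 mol/min.
Outlet amounts (n = n₀ + ν ξ):
  B: 517.1 − 1(143.8) = 373.4
  A: 1403 − 1(143.8) = 1259
  D: 0 + 2(143.8) = 287.5
  E: 357.6 (inert)
Total out = 373.4 + 1259 + 287.5 + 357.6 = 2278 mol/min.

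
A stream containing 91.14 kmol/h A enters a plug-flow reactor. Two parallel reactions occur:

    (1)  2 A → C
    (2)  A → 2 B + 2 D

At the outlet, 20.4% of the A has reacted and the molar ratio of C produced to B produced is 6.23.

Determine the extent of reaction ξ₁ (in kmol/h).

Conversion of A: A consumed = 0.204 × 91.14 = 18.59 kmol/h = 2ξ₁ + 1ξ₂.
Selectivity: 1ξ₁ / (2ξ₂) = 6.23 → ξ₁ = 12.46 ξ₂.
Substitute: (2·12.46 + 1) ξ₂ = 18.59 → ξ₂ = 0.7173 kmol/h, ξ₁ = 8.938 kmol/h.
Outlet amounts (n = n₀ + Σ ν·ξ):
  A: 91.14 − 2(8.938) − 1(0.7173) = 72.55
  C: 0 + 1(8.938) = 8.938
  B: 0 + 2(0.7173) = 1.435
  D: 0 + 2(0.7173) = 1.435

ξ₁ = 8.94 kmol/h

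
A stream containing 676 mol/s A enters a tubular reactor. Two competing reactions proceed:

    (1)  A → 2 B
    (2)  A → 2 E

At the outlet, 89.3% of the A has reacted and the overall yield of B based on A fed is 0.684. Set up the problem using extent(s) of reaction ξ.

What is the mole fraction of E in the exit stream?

0.582

Yield of B: 2ξ₁ / 676 = 0.684 → ξ₁ = 231.2 mol/s.
Conversion of A: 1ξ₁ + 1ξ₂ = 0.893 × 676 = 603.7 → ξ₂ = 372.5 mol/s.
Outlet amounts (n = n₀ + Σ ν·ξ):
  A: 676 − 1(231.2) − 1(372.5) = 72.33
  B: 0 + 2(231.2) = 462.4
  E: 0 + 2(372.5) = 745
Total out = 1280 mol/s; y_E = 745 / 1280 = 0.5821.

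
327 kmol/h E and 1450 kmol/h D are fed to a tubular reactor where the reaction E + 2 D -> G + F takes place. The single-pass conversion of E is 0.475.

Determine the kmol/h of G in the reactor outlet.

155 kmol/h

E reacted = 0.475 × 327 = 155.3 kmol/h; ν_E = −1, so ξ = 155.3/1 = 155.3 kmol/h.
Outlet amounts (n = n₀ + ν ξ):
  E: 327 − 1(155.3) = 171.7
  D: 1450 − 2(155.3) = 1139
  G: 0 + 1(155.3) = 155.3
  F: 0 + 1(155.3) = 155.3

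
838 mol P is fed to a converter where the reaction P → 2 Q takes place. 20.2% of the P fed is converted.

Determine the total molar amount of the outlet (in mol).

1010 mol

P reacted = 0.202 × 838 = 169.3 mol; ν_P = −1, so ξ = 169.3/1 = 169.3 mol.
Outlet amounts (n = n₀ + ν ξ):
  P: 838 − 1(169.3) = 668.7
  Q: 0 + 2(169.3) = 338.6
Total out = 668.7 + 338.6 = 1007 mol.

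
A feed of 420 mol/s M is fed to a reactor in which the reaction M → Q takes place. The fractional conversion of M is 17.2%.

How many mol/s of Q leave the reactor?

72.2 mol/s

M reacted = 0.172 × 420 = 72.24 mol/s; ν_M = −1, so ξ = 72.24/1 = 72.24 mol/s.
Outlet amounts (n = n₀ + ν ξ):
  M: 420 − 1(72.24) = 347.8
  Q: 0 + 1(72.24) = 72.24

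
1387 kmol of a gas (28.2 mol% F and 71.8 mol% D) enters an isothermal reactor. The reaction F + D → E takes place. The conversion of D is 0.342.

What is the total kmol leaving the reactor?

D reacted = 0.342 × 995.9 = 340.6 kmol; ν_D = −1, so ξ = 340.6/1 = 340.6 kmol.
Outlet amounts (n = n₀ + ν ξ):
  F: 391.1 − 1(340.6) = 50.55
  D: 995.9 − 1(340.6) = 655.3
  E: 0 + 1(340.6) = 340.6
Total out = 50.55 + 655.3 + 340.6 = 1046 kmol.

1050 kmol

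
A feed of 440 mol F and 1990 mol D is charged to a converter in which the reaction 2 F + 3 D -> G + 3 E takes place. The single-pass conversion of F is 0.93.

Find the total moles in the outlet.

2230 mol

F reacted = 0.93 × 440 = 409.2 mol; ν_F = −2, so ξ = 409.2/2 = 204.6 mol.
Outlet amounts (n = n₀ + ν ξ):
  F: 440 − 2(204.6) = 30.8
  D: 1990 − 3(204.6) = 1376
  G: 0 + 1(204.6) = 204.6
  E: 0 + 3(204.6) = 613.8
Total out = 30.8 + 1376 + 204.6 + 613.8 = 2225 mol.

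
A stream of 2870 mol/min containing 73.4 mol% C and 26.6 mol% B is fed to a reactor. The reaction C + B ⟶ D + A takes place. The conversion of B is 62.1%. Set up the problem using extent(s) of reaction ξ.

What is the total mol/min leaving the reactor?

B reacted = 0.621 × 763.4 = 474.1 mol/min; ν_B = −1, so ξ = 474.1/1 = 474.1 mol/min.
Outlet amounts (n = n₀ + ν ξ):
  C: 2107 − 1(474.1) = 1632
  B: 763.4 − 1(474.1) = 289.3
  D: 0 + 1(474.1) = 474.1
  A: 0 + 1(474.1) = 474.1
Total out = 1632 + 289.3 + 474.1 + 474.1 = 2870 mol/min.

2870 mol/min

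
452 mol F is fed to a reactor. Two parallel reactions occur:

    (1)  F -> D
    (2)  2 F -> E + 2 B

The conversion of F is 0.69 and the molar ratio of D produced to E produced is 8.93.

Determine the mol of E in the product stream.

Conversion of F: F consumed = 0.69 × 452 = 311.9 mol = 1ξ₁ + 2ξ₂.
Selectivity: 1ξ₁ / (1ξ₂) = 8.93 → ξ₁ = 8.93 ξ₂.
Substitute: (1·8.93 + 2) ξ₂ = 311.9 → ξ₂ = 28.53 mol, ξ₁ = 254.8 mol.
Outlet amounts (n = n₀ + Σ ν·ξ):
  F: 452 − 1(254.8) − 2(28.53) = 140.1
  D: 0 + 1(254.8) = 254.8
  E: 0 + 1(28.53) = 28.53
  B: 0 + 2(28.53) = 57.07

28.5 mol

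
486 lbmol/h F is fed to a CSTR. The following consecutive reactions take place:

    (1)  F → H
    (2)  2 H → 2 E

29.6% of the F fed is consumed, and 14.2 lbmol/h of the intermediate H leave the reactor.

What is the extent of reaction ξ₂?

Conversion of F: F consumed = 1ξ₁ = 0.296 × 486 → ξ₁ = 143.9 lbmol/h.
H balance: n_H = 0 + 1ξ₁ − 2ξ₂ = 14.2 → ξ₂ = (1·143.9 − 14.2)/2 = 64.83 lbmol/h.
Outlet amounts (n = n₀ + Σ ν·ξ):
  F: 486 − 1(143.9) = 342.1
  H: 0 + 1(143.9) − 2(64.83) = 14.2
  E: 0 + 2(64.83) = 129.7

ξ₂ = 64.8 lbmol/h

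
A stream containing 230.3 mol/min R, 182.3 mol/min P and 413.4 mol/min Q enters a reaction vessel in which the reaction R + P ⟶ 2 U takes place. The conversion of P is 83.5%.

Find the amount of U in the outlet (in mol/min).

P reacted = 0.835 × 182.3 = 152.2 mol/min; ν_P = −1, so ξ = 152.2/1 = 152.2 mol/min.
Outlet amounts (n = n₀ + ν ξ):
  R: 230.3 − 1(152.2) = 78.08
  P: 182.3 − 1(152.2) = 30.08
  U: 0 + 2(152.2) = 304.4
  Q: 413.4 (inert)

304 mol/min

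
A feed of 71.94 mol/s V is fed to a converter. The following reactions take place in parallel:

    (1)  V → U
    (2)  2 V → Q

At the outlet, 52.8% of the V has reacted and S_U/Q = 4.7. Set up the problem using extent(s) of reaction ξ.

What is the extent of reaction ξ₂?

ξ₂ = 5.67 mol/s

Conversion of V: V consumed = 0.528 × 71.94 = 37.98 mol/s = 1ξ₁ + 2ξ₂.
Selectivity: 1ξ₁ / (1ξ₂) = 4.7 → ξ₁ = 4.7 ξ₂.
Substitute: (1·4.7 + 2) ξ₂ = 37.98 → ξ₂ = 5.669 mol/s, ξ₁ = 26.65 mol/s.
Outlet amounts (n = n₀ + Σ ν·ξ):
  V: 71.94 − 1(26.65) − 2(5.669) = 33.96
  U: 0 + 1(26.65) = 26.65
  Q: 0 + 1(5.669) = 5.669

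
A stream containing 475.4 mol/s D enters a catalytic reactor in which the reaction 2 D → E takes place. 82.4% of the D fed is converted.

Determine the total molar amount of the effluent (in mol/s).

D reacted = 0.824 × 475.4 = 391.7 mol/s; ν_D = −2, so ξ = 391.7/2 = 195.9 mol/s.
Outlet amounts (n = n₀ + ν ξ):
  D: 475.4 − 2(195.9) = 83.67
  E: 0 + 1(195.9) = 195.9
Total out = 83.67 + 195.9 = 279.5 mol/s.

280 mol/s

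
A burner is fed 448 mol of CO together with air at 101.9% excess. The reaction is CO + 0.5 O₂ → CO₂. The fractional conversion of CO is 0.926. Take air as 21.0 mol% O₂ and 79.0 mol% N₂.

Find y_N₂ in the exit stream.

0.711

Stoichiometric O₂ = 0.5 × 448 = 224 mol; O₂ fed = 224 × 2.019 = 452.3 mol.
N₂ fed = 452.3 × 79/21 = 1701 mol.
Fuel reacted = 0.926 × 448 → ξ = 414.8 mol.
Outlet (n = n₀ + ν ξ):
  CO: 448 − 1(414.8) = 33.15
  O₂: 452.3 − 0.5(414.8) = 244.8
  N₂: 1701 (inert)
  CO₂: 0 + 1(414.8) = 414.8
Total out = 2394 mol; y_N₂ = 1701 / 2394 = 0.7106.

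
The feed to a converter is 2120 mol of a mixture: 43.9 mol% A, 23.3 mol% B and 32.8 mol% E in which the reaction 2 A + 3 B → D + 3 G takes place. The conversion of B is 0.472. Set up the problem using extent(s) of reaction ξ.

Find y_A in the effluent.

B reacted = 0.472 × 494 = 233.1 mol; ν_B = −3, so ξ = 233.1/3 = 77.72 mol.
Outlet amounts (n = n₀ + ν ξ):
  A: 930.7 − 2(77.72) = 775.2
  B: 494 − 3(77.72) = 260.8
  D: 0 + 1(77.72) = 77.72
  G: 0 + 3(77.72) = 233.1
  E: 695.4 (inert)
Total out = 2042 mol; y_A = 775.2 / 2042 = 0.3796.

0.38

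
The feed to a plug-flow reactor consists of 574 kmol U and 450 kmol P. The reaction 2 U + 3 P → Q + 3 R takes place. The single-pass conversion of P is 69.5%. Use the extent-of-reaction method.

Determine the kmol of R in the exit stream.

P reacted = 0.695 × 450 = 312.8 kmol; ν_P = −3, so ξ = 312.8/3 = 104.2 kmol.
Outlet amounts (n = n₀ + ν ξ):
  U: 574 − 2(104.2) = 365.5
  P: 450 − 3(104.2) = 137.2
  Q: 0 + 1(104.2) = 104.2
  R: 0 + 3(104.2) = 312.8

313 kmol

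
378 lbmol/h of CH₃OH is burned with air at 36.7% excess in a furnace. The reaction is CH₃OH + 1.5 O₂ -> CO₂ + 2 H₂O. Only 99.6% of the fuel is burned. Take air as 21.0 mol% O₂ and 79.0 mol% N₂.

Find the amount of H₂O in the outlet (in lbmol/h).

753 lbmol/h

Stoichiometric O₂ = 1.5 × 378 = 567 lbmol/h; O₂ fed = 567 × 1.367 = 775.1 lbmol/h.
N₂ fed = 775.1 × 79/21 = 2916 lbmol/h.
Fuel reacted = 0.996 × 378 → ξ = 376.5 lbmol/h.
Outlet (n = n₀ + ν ξ):
  CH₃OH: 378 − 1(376.5) = 1.512
  O₂: 775.1 − 1.5(376.5) = 210.4
  N₂: 2916 (inert)
  CO₂: 0 + 1(376.5) = 376.5
  H₂O: 0 + 2(376.5) = 753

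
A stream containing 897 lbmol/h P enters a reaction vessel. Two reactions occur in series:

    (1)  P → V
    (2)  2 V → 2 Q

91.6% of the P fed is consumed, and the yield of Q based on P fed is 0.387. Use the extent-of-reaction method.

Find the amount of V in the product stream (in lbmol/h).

475 lbmol/h

Conversion of P: P consumed = 1ξ₁ = 0.916 × 897 → ξ₁ = 821.7 lbmol/h.
Yield of Q: 2ξ₂ / 897 = 0.387 → ξ₂ = 173.6 lbmol/h.
Outlet amounts (n = n₀ + Σ ν·ξ):
  P: 897 − 1(821.7) = 75.35
  V: 0 + 1(821.7) − 2(173.6) = 474.5
  Q: 0 + 2(173.6) = 347.1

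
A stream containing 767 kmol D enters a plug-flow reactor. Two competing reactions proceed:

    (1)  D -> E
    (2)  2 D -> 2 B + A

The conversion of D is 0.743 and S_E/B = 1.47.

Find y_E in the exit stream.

Conversion of D: D consumed = 0.743 × 767 = 569.9 kmol = 1ξ₁ + 2ξ₂.
Selectivity: 1ξ₁ / (2ξ₂) = 1.47 → ξ₁ = 2.94 ξ₂.
Substitute: (1·2.94 + 2) ξ₂ = 569.9 → ξ₂ = 115.4 kmol, ξ₁ = 339.2 kmol.
Outlet amounts (n = n₀ + Σ ν·ξ):
  D: 767 − 1(339.2) − 2(115.4) = 197.1
  E: 0 + 1(339.2) = 339.2
  B: 0 + 2(115.4) = 230.7
  A: 0 + 1(115.4) = 115.4
Total out = 882.4 kmol; y_E = 339.2 / 882.4 = 0.3844.

0.384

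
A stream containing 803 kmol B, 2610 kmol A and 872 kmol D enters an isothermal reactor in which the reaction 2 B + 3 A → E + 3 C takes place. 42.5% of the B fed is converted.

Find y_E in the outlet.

0.0415

B reacted = 0.425 × 803 = 341.3 kmol; ν_B = −2, so ξ = 341.3/2 = 170.6 kmol.
Outlet amounts (n = n₀ + ν ξ):
  B: 803 − 2(170.6) = 461.7
  A: 2610 − 3(170.6) = 2098
  E: 0 + 1(170.6) = 170.6
  C: 0 + 3(170.6) = 511.9
  D: 872 (inert)
Total out = 4114 kmol; y_E = 170.6 / 4114 = 0.04147.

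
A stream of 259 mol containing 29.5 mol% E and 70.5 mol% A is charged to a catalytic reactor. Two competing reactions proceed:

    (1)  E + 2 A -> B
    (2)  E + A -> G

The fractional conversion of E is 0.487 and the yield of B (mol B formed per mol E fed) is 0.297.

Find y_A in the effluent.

0.616

Yield of B: 1ξ₁ / 76.41 = 0.297 → ξ₁ = 22.69 mol.
Conversion of E: 1ξ₁ + 1ξ₂ = 0.487 × 76.41 = 37.21 → ξ₂ = 14.52 mol.
Outlet amounts (n = n₀ + Σ ν·ξ):
  E: 76.41 − 1(22.69) − 1(14.52) = 39.2
  A: 182.6 − 2(22.69) − 1(14.52) = 122.7
  B: 0 + 1(22.69) = 22.69
  G: 0 + 1(14.52) = 14.52
Total out = 199.1 mol; y_A = 122.7 / 199.1 = 0.6162.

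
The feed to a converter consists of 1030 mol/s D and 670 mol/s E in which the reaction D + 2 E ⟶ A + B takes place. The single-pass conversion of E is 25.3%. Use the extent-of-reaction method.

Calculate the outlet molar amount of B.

E reacted = 0.253 × 670 = 169.5 mol/s; ν_E = −2, so ξ = 169.5/2 = 84.75 mol/s.
Outlet amounts (n = n₀ + ν ξ):
  D: 1030 − 1(84.75) = 945.2
  E: 670 − 2(84.75) = 500.5
  A: 0 + 1(84.75) = 84.75
  B: 0 + 1(84.75) = 84.75

84.8 mol/s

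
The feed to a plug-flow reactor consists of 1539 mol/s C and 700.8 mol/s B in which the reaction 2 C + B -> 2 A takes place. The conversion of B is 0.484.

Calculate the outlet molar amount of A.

B reacted = 0.484 × 700.8 = 339.2 mol/s; ν_B = −1, so ξ = 339.2/1 = 339.2 mol/s.
Outlet amounts (n = n₀ + ν ξ):
  C: 1539 − 2(339.2) = 860.6
  B: 700.8 − 1(339.2) = 361.6
  A: 0 + 2(339.2) = 678.4

678 mol/s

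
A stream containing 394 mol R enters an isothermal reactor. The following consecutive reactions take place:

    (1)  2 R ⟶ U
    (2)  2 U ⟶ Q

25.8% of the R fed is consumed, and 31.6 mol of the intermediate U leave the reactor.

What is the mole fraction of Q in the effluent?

0.0288

Conversion of R: R consumed = 2ξ₁ = 0.258 × 394 → ξ₁ = 50.83 mol.
U balance: n_U = 0 + 1ξ₁ − 2ξ₂ = 31.6 → ξ₂ = (1·50.83 − 31.6)/2 = 9.613 mol.
Outlet amounts (n = n₀ + Σ ν·ξ):
  R: 394 − 2(50.83) = 292.3
  U: 0 + 1(50.83) − 2(9.613) = 31.6
  Q: 0 + 1(9.613) = 9.613
Total out = 333.6 mol; y_Q = 9.613 / 333.6 = 0.02882.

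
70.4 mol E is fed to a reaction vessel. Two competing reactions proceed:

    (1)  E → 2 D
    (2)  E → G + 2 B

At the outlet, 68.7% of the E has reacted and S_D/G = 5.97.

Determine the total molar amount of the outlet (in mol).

Conversion of E: E consumed = 0.687 × 70.4 = 48.36 mol = 1ξ₁ + 1ξ₂.
Selectivity: 2ξ₁ / (1ξ₂) = 5.97 → ξ₁ = 2.985 ξ₂.
Substitute: (1·2.985 + 1) ξ₂ = 48.36 → ξ₂ = 12.14 mol, ξ₁ = 36.23 mol.
Outlet amounts (n = n₀ + Σ ν·ξ):
  E: 70.4 − 1(36.23) − 1(12.14) = 22.04
  D: 0 + 2(36.23) = 72.46
  G: 0 + 1(12.14) = 12.14
  B: 0 + 2(12.14) = 24.27
Total out = 22.04 + 72.46 + 12.14 + 24.27 = 130.9 mol.

131 mol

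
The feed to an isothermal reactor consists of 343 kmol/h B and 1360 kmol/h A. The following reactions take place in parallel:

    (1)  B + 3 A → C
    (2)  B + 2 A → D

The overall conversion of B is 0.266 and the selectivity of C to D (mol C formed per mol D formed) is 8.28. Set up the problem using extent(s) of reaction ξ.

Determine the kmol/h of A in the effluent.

1100 kmol/h

Conversion of B: B consumed = 0.266 × 343 = 91.24 kmol/h = 1ξ₁ + 1ξ₂.
Selectivity: 1ξ₁ / (1ξ₂) = 8.28 → ξ₁ = 8.28 ξ₂.
Substitute: (1·8.28 + 1) ξ₂ = 91.24 → ξ₂ = 9.832 kmol/h, ξ₁ = 81.41 kmol/h.
Outlet amounts (n = n₀ + Σ ν·ξ):
  B: 343 − 1(81.41) − 1(9.832) = 251.8
  A: 1360 − 3(81.41) − 2(9.832) = 1096
  C: 0 + 1(81.41) = 81.41
  D: 0 + 1(9.832) = 9.832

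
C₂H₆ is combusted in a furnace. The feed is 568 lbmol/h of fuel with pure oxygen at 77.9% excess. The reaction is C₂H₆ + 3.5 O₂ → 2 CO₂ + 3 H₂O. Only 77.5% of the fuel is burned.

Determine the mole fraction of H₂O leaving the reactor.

Stoichiometric O₂ = 3.5 × 568 = 1988 lbmol/h; O₂ fed = 1988 × 1.779 = 3537 lbmol/h.
Fuel reacted = 0.775 × 568 → ξ = 440.2 lbmol/h.
Outlet (n = n₀ + ν ξ):
  C₂H₆: 568 − 1(440.2) = 127.8
  O₂: 3537 − 3.5(440.2) = 1996
  CO₂: 0 + 2(440.2) = 880.4
  H₂O: 0 + 3(440.2) = 1321
Total out = 4325 lbmol/h; y_H₂O = 1321 / 4325 = 0.3054.

0.305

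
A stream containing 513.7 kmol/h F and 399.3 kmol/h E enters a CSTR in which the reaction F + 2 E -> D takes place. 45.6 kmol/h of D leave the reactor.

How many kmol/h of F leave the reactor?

468 kmol/h

For D: n = n₀ + 1ξ → 45.6 = 0 + 1ξ, giving ξ = 45.6 kmol/h.
Outlet amounts (n = n₀ + ν ξ):
  F: 513.7 − 1(45.6) = 468.1
  E: 399.3 − 2(45.6) = 308.1
  D: 0 + 1(45.6) = 45.6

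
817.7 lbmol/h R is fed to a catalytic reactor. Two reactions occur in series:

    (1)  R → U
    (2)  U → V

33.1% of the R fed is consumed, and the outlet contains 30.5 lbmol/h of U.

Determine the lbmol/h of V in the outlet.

Conversion of R: R consumed = 1ξ₁ = 0.331 × 817.7 → ξ₁ = 270.7 lbmol/h.
U balance: n_U = 0 + 1ξ₁ − 1ξ₂ = 30.5 → ξ₂ = (1·270.7 − 30.5)/1 = 240.2 lbmol/h.
Outlet amounts (n = n₀ + Σ ν·ξ):
  R: 817.7 − 1(270.7) = 547
  U: 0 + 1(270.7) − 1(240.2) = 30.5
  V: 0 + 1(240.2) = 240.2

240 lbmol/h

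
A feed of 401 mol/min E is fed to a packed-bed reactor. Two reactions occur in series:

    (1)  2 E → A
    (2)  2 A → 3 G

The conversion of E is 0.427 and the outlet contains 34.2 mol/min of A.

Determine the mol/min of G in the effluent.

77.1 mol/min

Conversion of E: E consumed = 2ξ₁ = 0.427 × 401 → ξ₁ = 85.61 mol/min.
A balance: n_A = 0 + 1ξ₁ − 2ξ₂ = 34.2 → ξ₂ = (1·85.61 − 34.2)/2 = 25.71 mol/min.
Outlet amounts (n = n₀ + Σ ν·ξ):
  E: 401 − 2(85.61) = 229.8
  A: 0 + 1(85.61) − 2(25.71) = 34.2
  G: 0 + 3(25.71) = 77.12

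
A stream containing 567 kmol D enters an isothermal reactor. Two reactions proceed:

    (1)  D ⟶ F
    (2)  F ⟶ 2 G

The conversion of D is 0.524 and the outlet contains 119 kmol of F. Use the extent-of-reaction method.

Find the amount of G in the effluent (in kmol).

356 kmol

Conversion of D: D consumed = 1ξ₁ = 0.524 × 567 → ξ₁ = 297.1 kmol.
F balance: n_F = 0 + 1ξ₁ − 1ξ₂ = 119 → ξ₂ = (1·297.1 − 119)/1 = 178.1 kmol.
Outlet amounts (n = n₀ + Σ ν·ξ):
  D: 567 − 1(297.1) = 269.9
  F: 0 + 1(297.1) − 1(178.1) = 119
  G: 0 + 2(178.1) = 356.2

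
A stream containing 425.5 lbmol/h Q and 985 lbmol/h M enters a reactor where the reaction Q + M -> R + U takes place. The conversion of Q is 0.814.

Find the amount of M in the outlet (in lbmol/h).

639 lbmol/h

Q reacted = 0.814 × 425.5 = 346.4 lbmol/h; ν_Q = −1, so ξ = 346.4/1 = 346.4 lbmol/h.
Outlet amounts (n = n₀ + ν ξ):
  Q: 425.5 − 1(346.4) = 79.14
  M: 985 − 1(346.4) = 638.6
  R: 0 + 1(346.4) = 346.4
  U: 0 + 1(346.4) = 346.4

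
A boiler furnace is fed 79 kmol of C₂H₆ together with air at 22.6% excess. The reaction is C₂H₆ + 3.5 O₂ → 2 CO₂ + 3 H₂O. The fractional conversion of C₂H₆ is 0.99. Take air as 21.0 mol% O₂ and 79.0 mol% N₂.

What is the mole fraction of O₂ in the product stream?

0.0377

Stoichiometric O₂ = 3.5 × 79 = 276.5 kmol; O₂ fed = 276.5 × 1.226 = 339 kmol.
N₂ fed = 339 × 79/21 = 1275 kmol.
Fuel reacted = 0.99 × 79 → ξ = 78.21 kmol.
Outlet (n = n₀ + ν ξ):
  C₂H₆: 79 − 1(78.21) = 0.79
  O₂: 339 − 3.5(78.21) = 65.25
  N₂: 1275 (inert)
  CO₂: 0 + 2(78.21) = 156.4
  H₂O: 0 + 3(78.21) = 234.6
Total out = 1732 kmol; y_O₂ = 65.25 / 1732 = 0.03767.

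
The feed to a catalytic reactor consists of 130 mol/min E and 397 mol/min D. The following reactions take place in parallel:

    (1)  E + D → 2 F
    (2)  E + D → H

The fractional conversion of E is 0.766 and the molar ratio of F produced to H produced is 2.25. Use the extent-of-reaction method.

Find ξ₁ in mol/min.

ξ₁ = 52.7 mol/min

Conversion of E: E consumed = 0.766 × 130 = 99.58 mol/min = 1ξ₁ + 1ξ₂.
Selectivity: 2ξ₁ / (1ξ₂) = 2.25 → ξ₁ = 1.125 ξ₂.
Substitute: (1·1.125 + 1) ξ₂ = 99.58 → ξ₂ = 46.86 mol/min, ξ₁ = 52.72 mol/min.
Outlet amounts (n = n₀ + Σ ν·ξ):
  E: 130 − 1(52.72) − 1(46.86) = 30.42
  D: 397 − 1(52.72) − 1(46.86) = 297.4
  F: 0 + 2(52.72) = 105.4
  H: 0 + 1(46.86) = 46.86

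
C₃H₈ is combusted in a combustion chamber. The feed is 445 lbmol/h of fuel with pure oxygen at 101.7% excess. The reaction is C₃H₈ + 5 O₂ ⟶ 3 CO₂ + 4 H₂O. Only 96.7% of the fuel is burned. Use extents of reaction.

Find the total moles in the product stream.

5360 lbmol/h

Stoichiometric O₂ = 5 × 445 = 2225 lbmol/h; O₂ fed = 2225 × 2.017 = 4488 lbmol/h.
Fuel reacted = 0.967 × 445 → ξ = 430.3 lbmol/h.
Outlet (n = n₀ + ν ξ):
  C₃H₈: 445 − 1(430.3) = 14.69
  O₂: 4488 − 5(430.3) = 2336
  CO₂: 0 + 3(430.3) = 1291
  H₂O: 0 + 4(430.3) = 1721
Total out = 14.69 + 2336 + 1291 + 1721 = 5363 lbmol/h.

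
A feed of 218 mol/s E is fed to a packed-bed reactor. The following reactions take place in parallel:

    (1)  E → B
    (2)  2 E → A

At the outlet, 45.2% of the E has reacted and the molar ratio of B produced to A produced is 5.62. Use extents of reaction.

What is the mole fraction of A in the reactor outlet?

0.0631

Conversion of E: E consumed = 0.452 × 218 = 98.54 mol/s = 1ξ₁ + 2ξ₂.
Selectivity: 1ξ₁ / (1ξ₂) = 5.62 → ξ₁ = 5.62 ξ₂.
Substitute: (1·5.62 + 2) ξ₂ = 98.54 → ξ₂ = 12.93 mol/s, ξ₁ = 72.67 mol/s.
Outlet amounts (n = n₀ + Σ ν·ξ):
  E: 218 − 1(72.67) − 2(12.93) = 119.5
  B: 0 + 1(72.67) = 72.67
  A: 0 + 1(12.93) = 12.93
Total out = 205.1 mol/s; y_A = 12.93 / 205.1 = 0.06306.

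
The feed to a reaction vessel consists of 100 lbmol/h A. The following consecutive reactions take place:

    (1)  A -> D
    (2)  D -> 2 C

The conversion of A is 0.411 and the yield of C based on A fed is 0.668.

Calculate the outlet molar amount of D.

7.7 lbmol/h

Conversion of A: A consumed = 1ξ₁ = 0.411 × 100 → ξ₁ = 41.1 lbmol/h.
Yield of C: 2ξ₂ / 100 = 0.668 → ξ₂ = 33.4 lbmol/h.
Outlet amounts (n = n₀ + Σ ν·ξ):
  A: 100 − 1(41.1) = 58.9
  D: 0 + 1(41.1) − 1(33.4) = 7.7
  C: 0 + 2(33.4) = 66.8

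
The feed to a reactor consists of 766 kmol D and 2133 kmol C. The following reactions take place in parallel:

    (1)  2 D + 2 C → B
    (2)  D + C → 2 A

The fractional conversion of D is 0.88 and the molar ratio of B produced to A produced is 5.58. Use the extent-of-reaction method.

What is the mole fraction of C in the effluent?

0.755

Conversion of D: D consumed = 0.88 × 766 = 674.1 kmol = 2ξ₁ + 1ξ₂.
Selectivity: 1ξ₁ / (2ξ₂) = 5.58 → ξ₁ = 11.16 ξ₂.
Substitute: (2·11.16 + 1) ξ₂ = 674.1 → ξ₂ = 28.91 kmol, ξ₁ = 322.6 kmol.
Outlet amounts (n = n₀ + Σ ν·ξ):
  D: 766 − 2(322.6) − 1(28.91) = 91.92
  C: 2133 − 2(322.6) − 1(28.91) = 1459
  B: 0 + 1(322.6) = 322.6
  A: 0 + 2(28.91) = 57.81
Total out = 1931 kmol; y_C = 1459 / 1931 = 0.7554.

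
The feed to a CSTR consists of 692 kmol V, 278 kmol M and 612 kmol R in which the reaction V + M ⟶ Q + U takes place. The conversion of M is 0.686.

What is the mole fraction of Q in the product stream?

M reacted = 0.686 × 278 = 190.7 kmol; ν_M = −1, so ξ = 190.7/1 = 190.7 kmol.
Outlet amounts (n = n₀ + ν ξ):
  V: 692 − 1(190.7) = 501.3
  M: 278 − 1(190.7) = 87.29
  Q: 0 + 1(190.7) = 190.7
  U: 0 + 1(190.7) = 190.7
  R: 612 (inert)
Total out = 1582 kmol; y_Q = 190.7 / 1582 = 0.1205.

0.121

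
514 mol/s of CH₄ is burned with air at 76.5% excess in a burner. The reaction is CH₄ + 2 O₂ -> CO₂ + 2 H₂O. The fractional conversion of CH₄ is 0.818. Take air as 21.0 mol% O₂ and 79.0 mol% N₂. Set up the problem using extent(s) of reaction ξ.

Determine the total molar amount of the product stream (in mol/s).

9150 mol/s

Stoichiometric O₂ = 2 × 514 = 1028 mol/s; O₂ fed = 1028 × 1.765 = 1814 mol/s.
N₂ fed = 1814 × 79/21 = 6826 mol/s.
Fuel reacted = 0.818 × 514 → ξ = 420.5 mol/s.
Outlet (n = n₀ + ν ξ):
  CH₄: 514 − 1(420.5) = 93.55
  O₂: 1814 − 2(420.5) = 973.5
  N₂: 6826 (inert)
  CO₂: 0 + 1(420.5) = 420.5
  H₂O: 0 + 2(420.5) = 840.9
Total out = 93.55 + 973.5 + 6826 + 420.5 + 840.9 = 9154 mol/s.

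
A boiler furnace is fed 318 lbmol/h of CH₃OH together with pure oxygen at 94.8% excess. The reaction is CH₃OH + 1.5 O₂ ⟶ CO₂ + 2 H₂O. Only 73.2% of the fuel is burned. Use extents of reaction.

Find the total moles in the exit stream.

Stoichiometric O₂ = 1.5 × 318 = 477 lbmol/h; O₂ fed = 477 × 1.948 = 929.2 lbmol/h.
Fuel reacted = 0.732 × 318 → ξ = 232.8 lbmol/h.
Outlet (n = n₀ + ν ξ):
  CH₃OH: 318 − 1(232.8) = 85.22
  O₂: 929.2 − 1.5(232.8) = 580
  CO₂: 0 + 1(232.8) = 232.8
  H₂O: 0 + 2(232.8) = 465.6
Total out = 85.22 + 580 + 232.8 + 465.6 = 1364 lbmol/h.

1360 lbmol/h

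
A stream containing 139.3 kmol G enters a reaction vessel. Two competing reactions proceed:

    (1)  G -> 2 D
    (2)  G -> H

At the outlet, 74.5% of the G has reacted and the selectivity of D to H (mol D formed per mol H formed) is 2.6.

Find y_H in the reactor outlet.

Conversion of G: G consumed = 0.745 × 139.3 = 103.8 kmol = 1ξ₁ + 1ξ₂.
Selectivity: 2ξ₁ / (1ξ₂) = 2.6 → ξ₁ = 1.3 ξ₂.
Substitute: (1·1.3 + 1) ξ₂ = 103.8 → ξ₂ = 45.12 kmol, ξ₁ = 58.66 kmol.
Outlet amounts (n = n₀ + Σ ν·ξ):
  G: 139.3 − 1(58.66) − 1(45.12) = 35.52
  D: 0 + 2(58.66) = 117.3
  H: 0 + 1(45.12) = 45.12
Total out = 198 kmol; y_H = 45.12 / 198 = 0.2279.

0.228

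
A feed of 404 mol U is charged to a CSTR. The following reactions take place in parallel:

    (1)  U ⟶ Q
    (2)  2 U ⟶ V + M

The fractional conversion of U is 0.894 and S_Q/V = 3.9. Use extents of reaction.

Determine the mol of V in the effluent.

61.2 mol

Conversion of U: U consumed = 0.894 × 404 = 361.2 mol = 1ξ₁ + 2ξ₂.
Selectivity: 1ξ₁ / (1ξ₂) = 3.9 → ξ₁ = 3.9 ξ₂.
Substitute: (1·3.9 + 2) ξ₂ = 361.2 → ξ₂ = 61.22 mol, ξ₁ = 238.7 mol.
Outlet amounts (n = n₀ + Σ ν·ξ):
  U: 404 − 1(238.7) − 2(61.22) = 42.82
  Q: 0 + 1(238.7) = 238.7
  V: 0 + 1(61.22) = 61.22
  M: 0 + 1(61.22) = 61.22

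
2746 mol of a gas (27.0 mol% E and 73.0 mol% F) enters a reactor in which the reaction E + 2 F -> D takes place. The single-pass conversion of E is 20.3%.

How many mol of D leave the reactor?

151 mol

E reacted = 0.203 × 741.4 = 150.5 mol; ν_E = −1, so ξ = 150.5/1 = 150.5 mol.
Outlet amounts (n = n₀ + ν ξ):
  E: 741.4 − 1(150.5) = 590.9
  F: 2005 − 2(150.5) = 1704
  D: 0 + 1(150.5) = 150.5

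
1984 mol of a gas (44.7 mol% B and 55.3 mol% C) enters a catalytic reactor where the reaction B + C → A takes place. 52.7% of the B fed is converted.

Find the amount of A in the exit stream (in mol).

B reacted = 0.527 × 886.8 = 467.4 mol; ν_B = −1, so ξ = 467.4/1 = 467.4 mol.
Outlet amounts (n = n₀ + ν ξ):
  B: 886.8 − 1(467.4) = 419.5
  C: 1097 − 1(467.4) = 629.8
  A: 0 + 1(467.4) = 467.4

467 mol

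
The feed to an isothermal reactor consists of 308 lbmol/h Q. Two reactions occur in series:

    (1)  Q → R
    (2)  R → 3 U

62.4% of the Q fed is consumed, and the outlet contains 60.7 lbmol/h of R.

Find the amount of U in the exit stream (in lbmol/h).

Conversion of Q: Q consumed = 1ξ₁ = 0.624 × 308 → ξ₁ = 192.2 lbmol/h.
R balance: n_R = 0 + 1ξ₁ − 1ξ₂ = 60.7 → ξ₂ = (1·192.2 − 60.7)/1 = 131.5 lbmol/h.
Outlet amounts (n = n₀ + Σ ν·ξ):
  Q: 308 − 1(192.2) = 115.8
  R: 0 + 1(192.2) − 1(131.5) = 60.7
  U: 0 + 3(131.5) = 394.5

394 lbmol/h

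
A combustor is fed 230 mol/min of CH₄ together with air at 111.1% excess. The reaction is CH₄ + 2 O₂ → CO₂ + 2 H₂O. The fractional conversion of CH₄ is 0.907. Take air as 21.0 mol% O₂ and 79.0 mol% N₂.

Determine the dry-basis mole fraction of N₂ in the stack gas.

Stoichiometric O₂ = 2 × 230 = 460 mol/min; O₂ fed = 460 × 2.111 = 971.1 mol/min.
N₂ fed = 971.1 × 79/21 = 3653 mol/min.
Fuel reacted = 0.907 × 230 → ξ = 208.6 mol/min.
Outlet (n = n₀ + ν ξ):
  CH₄: 230 − 1(208.6) = 21.39
  O₂: 971.1 − 2(208.6) = 553.8
  N₂: 3653 (inert)
  CO₂: 0 + 1(208.6) = 208.6
  H₂O: 0 + 2(208.6) = 417.2
Dry total = 4437 mol/min; y_N₂ (dry) = 3653 / 4437 = 0.8233.

0.823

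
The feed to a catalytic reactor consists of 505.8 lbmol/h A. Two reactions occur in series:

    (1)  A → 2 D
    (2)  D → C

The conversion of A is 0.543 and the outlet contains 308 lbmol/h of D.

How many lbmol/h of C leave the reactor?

241 lbmol/h

Conversion of A: A consumed = 1ξ₁ = 0.543 × 505.8 → ξ₁ = 274.6 lbmol/h.
D balance: n_D = 0 + 2ξ₁ − 1ξ₂ = 308 → ξ₂ = (2·274.6 − 308)/1 = 241.3 lbmol/h.
Outlet amounts (n = n₀ + Σ ν·ξ):
  A: 505.8 − 1(274.6) = 231.2
  D: 0 + 2(274.6) − 1(241.3) = 308
  C: 0 + 1(241.3) = 241.3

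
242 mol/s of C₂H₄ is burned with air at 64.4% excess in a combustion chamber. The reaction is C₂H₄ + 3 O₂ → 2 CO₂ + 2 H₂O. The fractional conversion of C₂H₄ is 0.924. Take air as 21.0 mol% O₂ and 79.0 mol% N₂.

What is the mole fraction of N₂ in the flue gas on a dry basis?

Stoichiometric O₂ = 3 × 242 = 726 mol/s; O₂ fed = 726 × 1.644 = 1194 mol/s.
N₂ fed = 1194 × 79/21 = 4490 mol/s.
Fuel reacted = 0.924 × 242 → ξ = 223.6 mol/s.
Outlet (n = n₀ + ν ξ):
  C₂H₄: 242 − 1(223.6) = 18.39
  O₂: 1194 − 3(223.6) = 522.7
  N₂: 4490 (inert)
  CO₂: 0 + 2(223.6) = 447.2
  H₂O: 0 + 2(223.6) = 447.2
Dry total = 5478 mol/s; y_N₂ (dry) = 4490 / 5478 = 0.8196.

0.82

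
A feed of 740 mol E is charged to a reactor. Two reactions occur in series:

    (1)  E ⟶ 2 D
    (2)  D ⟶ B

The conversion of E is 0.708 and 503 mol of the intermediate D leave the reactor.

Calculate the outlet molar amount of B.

Conversion of E: E consumed = 1ξ₁ = 0.708 × 740 → ξ₁ = 523.9 mol.
D balance: n_D = 0 + 2ξ₁ − 1ξ₂ = 503 → ξ₂ = (2·523.9 − 503)/1 = 544.8 mol.
Outlet amounts (n = n₀ + Σ ν·ξ):
  E: 740 − 1(523.9) = 216.1
  D: 0 + 2(523.9) − 1(544.8) = 503
  B: 0 + 1(544.8) = 544.8

545 mol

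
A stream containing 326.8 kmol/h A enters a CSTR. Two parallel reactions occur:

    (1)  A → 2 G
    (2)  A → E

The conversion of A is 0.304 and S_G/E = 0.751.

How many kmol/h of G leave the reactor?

Conversion of A: A consumed = 0.304 × 326.8 = 99.35 kmol/h = 1ξ₁ + 1ξ₂.
Selectivity: 2ξ₁ / (1ξ₂) = 0.751 → ξ₁ = 0.3755 ξ₂.
Substitute: (1·0.3755 + 1) ξ₂ = 99.35 → ξ₂ = 72.23 kmol/h, ξ₁ = 27.12 kmol/h.
Outlet amounts (n = n₀ + Σ ν·ξ):
  A: 326.8 − 1(27.12) − 1(72.23) = 227.5
  G: 0 + 2(27.12) = 54.24
  E: 0 + 1(72.23) = 72.23

54.2 kmol/h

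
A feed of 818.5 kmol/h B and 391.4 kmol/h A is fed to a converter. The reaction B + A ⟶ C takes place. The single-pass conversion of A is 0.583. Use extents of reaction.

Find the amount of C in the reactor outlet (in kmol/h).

A reacted = 0.583 × 391.4 = 228.2 kmol/h; ν_A = −1, so ξ = 228.2/1 = 228.2 kmol/h.
Outlet amounts (n = n₀ + ν ξ):
  B: 818.5 − 1(228.2) = 590.3
  A: 391.4 − 1(228.2) = 163.2
  C: 0 + 1(228.2) = 228.2

228 kmol/h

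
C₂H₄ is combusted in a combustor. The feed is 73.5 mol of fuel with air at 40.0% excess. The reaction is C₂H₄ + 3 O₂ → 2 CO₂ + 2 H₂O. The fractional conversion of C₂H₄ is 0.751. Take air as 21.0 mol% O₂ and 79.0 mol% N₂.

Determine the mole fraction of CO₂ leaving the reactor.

Stoichiometric O₂ = 3 × 73.5 = 220.5 mol; O₂ fed = 220.5 × 1.400 = 308.7 mol.
N₂ fed = 308.7 × 79/21 = 1161 mol.
Fuel reacted = 0.751 × 73.5 → ξ = 55.2 mol.
Outlet (n = n₀ + ν ξ):
  C₂H₄: 73.5 − 1(55.2) = 18.3
  O₂: 308.7 − 3(55.2) = 143.1
  N₂: 1161 (inert)
  CO₂: 0 + 2(55.2) = 110.4
  H₂O: 0 + 2(55.2) = 110.4
Total out = 1544 mol; y_CO₂ = 110.4 / 1544 = 0.07152.

0.0715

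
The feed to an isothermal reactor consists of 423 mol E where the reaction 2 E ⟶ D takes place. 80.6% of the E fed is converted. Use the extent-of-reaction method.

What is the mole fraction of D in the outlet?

E reacted = 0.806 × 423 = 340.9 mol; ν_E = −2, so ξ = 340.9/2 = 170.5 mol.
Outlet amounts (n = n₀ + ν ξ):
  E: 423 − 2(170.5) = 82.06
  D: 0 + 1(170.5) = 170.5
Total out = 252.5 mol; y_D = 170.5 / 252.5 = 0.675.

0.675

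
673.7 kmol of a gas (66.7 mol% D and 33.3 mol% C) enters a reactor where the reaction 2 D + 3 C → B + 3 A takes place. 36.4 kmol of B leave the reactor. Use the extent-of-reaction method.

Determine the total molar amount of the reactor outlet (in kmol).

For B: n = n₀ + 1ξ → 36.4 = 0 + 1ξ, giving ξ = 36.4 kmol.
Outlet amounts (n = n₀ + ν ξ):
  D: 449.4 − 2(36.4) = 376.6
  C: 224.3 − 3(36.4) = 115.1
  B: 0 + 1(36.4) = 36.4
  A: 0 + 3(36.4) = 109.2
Total out = 376.6 + 115.1 + 36.4 + 109.2 = 637.3 kmol.

637 kmol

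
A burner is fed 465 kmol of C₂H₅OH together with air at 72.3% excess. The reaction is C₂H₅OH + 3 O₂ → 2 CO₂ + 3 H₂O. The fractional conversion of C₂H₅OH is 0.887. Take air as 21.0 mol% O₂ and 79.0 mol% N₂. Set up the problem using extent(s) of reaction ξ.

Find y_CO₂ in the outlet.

Stoichiometric O₂ = 3 × 465 = 1395 kmol; O₂ fed = 1395 × 1.723 = 2404 kmol.
N₂ fed = 2404 × 79/21 = 9042 kmol.
Fuel reacted = 0.887 × 465 → ξ = 412.5 kmol.
Outlet (n = n₀ + ν ξ):
  C₂H₅OH: 465 − 1(412.5) = 52.55
  O₂: 2404 − 3(412.5) = 1166
  N₂: 9042 (inert)
  CO₂: 0 + 2(412.5) = 824.9
  H₂O: 0 + 3(412.5) = 1237
Total out = 12320 kmol; y_CO₂ = 824.9 / 12320 = 0.06694.

0.0669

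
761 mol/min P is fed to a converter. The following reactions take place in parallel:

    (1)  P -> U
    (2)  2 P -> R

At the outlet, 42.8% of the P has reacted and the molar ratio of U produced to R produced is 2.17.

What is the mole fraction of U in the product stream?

0.248

Conversion of P: P consumed = 0.428 × 761 = 325.7 mol/min = 1ξ₁ + 2ξ₂.
Selectivity: 1ξ₁ / (1ξ₂) = 2.17 → ξ₁ = 2.17 ξ₂.
Substitute: (1·2.17 + 2) ξ₂ = 325.7 → ξ₂ = 78.11 mol/min, ξ₁ = 169.5 mol/min.
Outlet amounts (n = n₀ + Σ ν·ξ):
  P: 761 − 1(169.5) − 2(78.11) = 435.3
  U: 0 + 1(169.5) = 169.5
  R: 0 + 1(78.11) = 78.11
Total out = 682.9 mol/min; y_U = 169.5 / 682.9 = 0.2482.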